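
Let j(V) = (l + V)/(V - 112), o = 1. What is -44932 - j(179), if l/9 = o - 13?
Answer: -3010515/67 ≈ -44933.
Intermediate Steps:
l = -108 (l = 9*(1 - 13) = 9*(-12) = -108)
j(V) = (-108 + V)/(-112 + V) (j(V) = (-108 + V)/(V - 112) = (-108 + V)/(-112 + V))
-44932 - j(179) = -44932 - (-108 + 179)/(-112 + 179) = -44932 - 71/67 = -3010515/67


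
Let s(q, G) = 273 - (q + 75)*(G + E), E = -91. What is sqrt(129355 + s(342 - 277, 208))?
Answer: 4*sqrt(7078) ≈ 336.52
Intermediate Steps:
s(q, G) = 273 - (-91 + G)*(75 + q) (s(q, G) = 273 - (q + 75)*(G - 91) = 273 - (75 + q)*(-91 + G) = 273 - (-91 + G)*(75 + q))
sqrt(129355 + s(342 - 277, 208)) = sqrt(129355 + (7098 - 75*208 + 91*(342 - 277) - 1*208*(342 - 277))) = sqrt(129355 + (7098 - 15600 + 91*65 - 1*208*65)) = sqrt(129355 + (7098 - 15600 + 5915 - 13520)) = sqrt(129355 - 16107) = sqrt(113248) = 4*sqrt(7078)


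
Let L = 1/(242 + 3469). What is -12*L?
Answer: -4/1237 ≈ -0.0032336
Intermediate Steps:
L = 1/3711 ≈ 0.00026947
-12*L = -12*1/3711 = -4/1237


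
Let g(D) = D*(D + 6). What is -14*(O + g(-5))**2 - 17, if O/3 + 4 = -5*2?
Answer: -30943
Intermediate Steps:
g(D) = D*(6 + D)
O = -42 (O = -12 + 3*(-5*2) = -12 + 3*(-10) = -12 - 30 = -42)
-14*(O + g(-5))**2 - 17 = -14*(-42 - 5*(6 - 5))**2 - 17 = -14*(-42 - 5*1)**2 - 17 = -14*(-42 - 5)**2 - 17 = -14*(-47)**2 - 17 = -14*2209 - 17 = -30926 - 17 = -30943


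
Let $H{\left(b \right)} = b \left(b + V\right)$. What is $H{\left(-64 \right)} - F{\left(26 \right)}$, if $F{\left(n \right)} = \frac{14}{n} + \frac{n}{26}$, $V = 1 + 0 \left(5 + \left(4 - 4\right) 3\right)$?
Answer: $\frac{52396}{13} \approx 4030.5$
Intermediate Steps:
$V = 1$ ($V = 1 + 0 \left(5 + \left(4 - 4\right) 3\right) = 1 + 0 \left(5 + 0 \cdot 3\right) = 1 + 0 \left(5 + 0\right) = 1 + 0 \cdot 5 = 1 + 0 = 1$)
$F{\left(n \right)} = \frac{14}{n} + \frac{n}{26}$ ($F{\left(n \right)} = \frac{14}{n} + n \frac{1}{26} = \frac{14}{n} + \frac{n}{26}$)
$H{\left(b \right)} = b \left(1 + b\right)$ ($H{\left(b \right)} = b \left(b + 1\right) = b \left(1 + b\right)$)
$H{\left(-64 \right)} - F{\left(26 \right)} = - 64 \left(1 - 64\right) - \left(\frac{14}{26} + \frac{1}{26} \cdot 26\right) = \left(-64\right) \left(-63\right) - \left(14 \cdot \frac{1}{26} + 1\right) = 4032 - \left(\frac{7}{13} + 1\right) = 4032 - \frac{20}{13} = \frac{52396}{13}$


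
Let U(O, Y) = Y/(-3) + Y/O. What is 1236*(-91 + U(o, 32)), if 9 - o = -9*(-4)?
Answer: -1144124/9 ≈ -1.2712e+5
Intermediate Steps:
o = -27 (o = 9 - (-9)*(-4) = 9 - 1*36 = 9 - 36 = -27)
U(O, Y) = -Y/3 + Y/O (U(O, Y) = Y*(-⅓) + Y/O = -Y/3 + Y/O)
1236*(-91 + U(o, 32)) = 1236*(-91 + (-⅓*32 + 32/(-27))) = 1236*(-91 + (-32/3 + 32*(-1/27))) = 1236*(-91 + (-32/3 - 32/27)) = 1236*(-91 - 320/27) = 1236*(-2777/27) = -1144124/9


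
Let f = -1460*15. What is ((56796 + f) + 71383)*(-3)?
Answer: -318837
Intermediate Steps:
f = -21900
((56796 + f) + 71383)*(-3) = ((56796 - 21900) + 71383)*(-3) = (34896 + 71383)*(-3) = 106279*(-3) = -318837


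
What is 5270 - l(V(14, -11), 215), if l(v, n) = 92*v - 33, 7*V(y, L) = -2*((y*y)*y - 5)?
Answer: 541097/7 ≈ 77300.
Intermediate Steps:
V(y, L) = 10/7 - 2*y³/7 (V(y, L) = (-2*((y*y)*y - 5))/7 = (-2*(y²*y - 5))/7 = (-2*(y³ - 5))/7 = (-2*(-5 + y³))/7 = (10 - 2*y³)/7 = 10/7 - 2*y³/7)
l(v, n) = -33 + 92*v
5270 - l(V(14, -11), 215) = 5270 - (-33 + 92*(10/7 - 2/7*14³)) = 5270 - (-33 + 92*(10/7 - 2/7*2744)) = 5270 - (-33 + 92*(10/7 - 784)) = 5270 - (-33 + 92*(-5478/7)) = 5270 - (-33 - 503976/7) = 5270 - 1*(-504207/7) = 5270 + 504207/7 = 541097/7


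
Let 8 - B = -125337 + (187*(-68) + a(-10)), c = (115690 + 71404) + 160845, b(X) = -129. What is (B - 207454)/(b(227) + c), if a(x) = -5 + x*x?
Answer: -34744/173905 ≈ -0.19979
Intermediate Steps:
a(x) = -5 + x²
c = 347939 (c = 187094 + 160845 = 347939)
B = 137966 (B = 8 - (-125337 + (187*(-68) + (-5 + (-10)²))) = 8 - (-125337 + (-12716 + (-5 + 100))) = 8 - (-125337 + (-12716 + 95)) = 8 - (-125337 - 12621) = 8 - 1*(-137958) = 8 + 137958 = 137966)
(B - 207454)/(b(227) + c) = (137966 - 207454)/(-129 + 347939) = -69488/347810 = -69488*1/347810 = -34744/173905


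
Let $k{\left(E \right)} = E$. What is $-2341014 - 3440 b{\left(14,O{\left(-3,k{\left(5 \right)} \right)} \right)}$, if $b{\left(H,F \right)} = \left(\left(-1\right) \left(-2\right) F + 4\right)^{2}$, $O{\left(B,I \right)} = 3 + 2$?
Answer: $-3015254$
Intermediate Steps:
$O{\left(B,I \right)} = 5$
$b{\left(H,F \right)} = \left(4 + 2 F\right)^{2}$ ($b{\left(H,F \right)} = \left(2 F + 4\right)^{2} = \left(4 + 2 F\right)^{2}$)
$-2341014 - 3440 b{\left(14,O{\left(-3,k{\left(5 \right)} \right)} \right)} = -2341014 - 3440 \cdot 4 \left(2 + 5\right)^{2} = -2341014 - 3440 \cdot 4 \cdot 7^{2} = -2341014 - 3440 \cdot 4 \cdot 49 = -2341014 - 3440 \cdot 196 = -2341014 - 674240 = -3015254$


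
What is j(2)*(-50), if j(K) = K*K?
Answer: -200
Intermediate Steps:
j(K) = K**2
j(2)*(-50) = 2**2*(-50) = 4*(-50) = -200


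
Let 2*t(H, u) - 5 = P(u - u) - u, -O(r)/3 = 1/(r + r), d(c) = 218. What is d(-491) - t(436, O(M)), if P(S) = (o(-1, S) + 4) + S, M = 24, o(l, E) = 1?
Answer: 6815/32 ≈ 212.97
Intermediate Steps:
P(S) = 5 + S (P(S) = (1 + 4) + S = 5 + S)
O(r) = -3/(2*r) (O(r) = -3/(r + r) = -3*1/(2*r) = -3/(2*r))
t(H, u) = 5 - u/2 (t(H, u) = 5/2 + ((5 + (u - u)) - u)/2 = 5/2 + ((5 + 0) - u)/2 = 5/2 + (5 - u)/2 = 5/2 + (5/2 - u/2) = 5 - u/2)
d(-491) - t(436, O(M)) = 218 - (5 - (-3)/(4*24)) = 218 - (5 - 1/2*(-1/16)) = 218 - (5 + 1/32) = 218 - 1*161/32 = 218 - 161/32 = 6815/32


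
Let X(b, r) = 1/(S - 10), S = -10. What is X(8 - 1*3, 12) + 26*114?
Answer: 59279/20 ≈ 2963.9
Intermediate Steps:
X(b, r) = -1/20 (X(b, r) = 1/(-10 - 10) = 1/(-20) = -1/20)
X(8 - 1*3, 12) + 26*114 = -1/20 + 26*114 = -1/20 + 2964 = 59279/20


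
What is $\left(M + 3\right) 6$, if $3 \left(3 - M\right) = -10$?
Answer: $56$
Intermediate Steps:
$M = \frac{19}{3}$ ($M = 3 - - \frac{10}{3} = 3 + \frac{10}{3} = \frac{19}{3} \approx 6.3333$)
$\left(M + 3\right) 6 = \left(\frac{19}{3} + 3\right) 6 = \frac{28}{3} \cdot 6 = 56$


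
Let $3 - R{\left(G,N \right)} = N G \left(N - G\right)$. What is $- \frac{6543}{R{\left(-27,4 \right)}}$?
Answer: $- \frac{2181}{1117} \approx -1.9526$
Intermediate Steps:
$R{\left(G,N \right)} = 3 - G N \left(N - G\right)$ ($R{\left(G,N \right)} = 3 - N G \left(N - G\right) = 3 - G N \left(N - G\right)$)
$- \frac{6543}{R{\left(-27,4 \right)}} = - \frac{6543}{3 + 4 \left(-27\right)^{2} - - 27 \cdot 4^{2}} = - \frac{6543}{3 + 4 \cdot 729 - \left(-27\right) 16} = - \frac{6543}{3 + 2916 + 432} = - \frac{6543}{3351} = \left(-6543\right) \frac{1}{3351} = - \frac{2181}{1117}$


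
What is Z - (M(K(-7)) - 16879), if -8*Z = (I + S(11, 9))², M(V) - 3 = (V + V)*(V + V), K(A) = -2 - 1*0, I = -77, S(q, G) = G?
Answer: 16282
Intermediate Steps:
K(A) = -2 (K(A) = -2 + 0 = -2)
M(V) = 3 + 4*V² (M(V) = 3 + (V + V)*(V + V) = 3 + (2*V)*(2*V) = 3 + 4*V²)
Z = -578 (Z = -(-77 + 9)²/8 = -⅛*(-68)² = -⅛*4624 = -578)
Z - (M(K(-7)) - 16879) = -578 - ((3 + 4*(-2)²) - 16879) = -578 - ((3 + 4*4) - 16879) = -578 - ((3 + 16) - 16879) = -578 - (19 - 16879) = -578 - 1*(-16860) = -578 + 16860 = 16282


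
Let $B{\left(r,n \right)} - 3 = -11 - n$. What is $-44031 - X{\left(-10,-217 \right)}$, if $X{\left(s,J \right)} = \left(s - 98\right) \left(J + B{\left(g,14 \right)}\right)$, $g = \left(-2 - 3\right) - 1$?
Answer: $-69843$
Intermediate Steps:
$g = -6$ ($g = -5 - 1 = -6$)
$B{\left(r,n \right)} = -8 - n$ ($B{\left(r,n \right)} = 3 - \left(11 + n\right) = -8 - n$)
$X{\left(s,J \right)} = \left(-98 + s\right) \left(-22 + J\right)$ ($X{\left(s,J \right)} = \left(s - 98\right) \left(J - 22\right) = \left(-98 + s\right) \left(J - 22\right) = \left(-98 + s\right) \left(-22 + J\right)$)
$-44031 - X{\left(-10,-217 \right)} = -44031 - \left(2156 - -21266 - -220 - -2170\right) = -44031 - \left(2156 + 21266 + 220 + 2170\right) = -44031 - 25812 = -69843$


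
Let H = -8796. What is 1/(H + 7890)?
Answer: -1/906 ≈ -0.0011038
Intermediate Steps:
1/(H + 7890) = 1/(-8796 + 7890) = 1/(-906) = -1/906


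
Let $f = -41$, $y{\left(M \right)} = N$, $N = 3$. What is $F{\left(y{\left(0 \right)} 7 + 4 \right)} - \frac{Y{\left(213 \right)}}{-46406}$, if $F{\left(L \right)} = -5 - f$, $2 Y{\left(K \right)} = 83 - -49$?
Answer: $\frac{835341}{23203} \approx 36.001$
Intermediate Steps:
$y{\left(M \right)} = 3$
$Y{\left(K \right)} = 66$ ($Y{\left(K \right)} = \frac{83 - -49}{2} = \frac{83 + \left(-4 + 53\right)}{2} = \frac{83 + 49}{2} = \frac{1}{2} \cdot 132 = 66$)
$F{\left(L \right)} = 36$ ($F{\left(L \right)} = -5 - -41 = -5 + 41 = 36$)
$F{\left(y{\left(0 \right)} 7 + 4 \right)} - \frac{Y{\left(213 \right)}}{-46406} = 36 - \frac{66}{-46406} = 36 - 66 \left(- \frac{1}{46406}\right) = 36 - - \frac{33}{23203} = 36 + \frac{33}{23203} = \frac{835341}{23203}$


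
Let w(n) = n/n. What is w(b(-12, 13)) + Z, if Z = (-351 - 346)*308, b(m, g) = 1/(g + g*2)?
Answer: -214675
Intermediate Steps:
b(m, g) = 1/(3*g) (b(m, g) = 1/(g + 2*g) = 1/(3*g))
w(n) = 1
Z = -214676 (Z = -697*308 = -214676)
w(b(-12, 13)) + Z = 1 - 214676 = -214675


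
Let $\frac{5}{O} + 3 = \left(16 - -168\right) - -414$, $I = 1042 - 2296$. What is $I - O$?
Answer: $- \frac{149227}{119} \approx -1254.0$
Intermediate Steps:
$I = -1254$
$O = \frac{1}{119}$ ($O = \frac{5}{-3 + \left(\left(16 - -168\right) - -414\right)} = \frac{5}{-3 + \left(\left(16 + 168\right) + 414\right)} = \frac{5}{-3 + \left(184 + 414\right)} = \frac{5}{-3 + 598} = \frac{5}{595} = 5 \cdot \frac{1}{595} = \frac{1}{119} \approx 0.0084034$)
$I - O = -1254 - \frac{1}{119} = - \frac{149227}{119}$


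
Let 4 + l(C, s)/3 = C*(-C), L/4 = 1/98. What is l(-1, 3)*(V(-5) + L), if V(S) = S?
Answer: 3645/49 ≈ 74.388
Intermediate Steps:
L = 2/49 (L = 4/98 = 4*(1/98) = 2/49 ≈ 0.040816)
l(C, s) = -12 - 3*C**2 (l(C, s) = -12 + 3*(C*(-C)) = -12 + 3*(-C**2) = -12 - 3*C**2)
l(-1, 3)*(V(-5) + L) = (-12 - 3*(-1)**2)*(-5 + 2/49) = (-12 - 3*1)*(-243/49) = (-12 - 3)*(-243/49) = -15*(-243/49) = 3645/49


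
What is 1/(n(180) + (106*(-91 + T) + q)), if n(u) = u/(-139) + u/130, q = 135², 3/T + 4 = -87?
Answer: 12649/108472703 ≈ 0.00011661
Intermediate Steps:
T = -3/91 (T = 3/(-4 - 87) = 3/(-91) = 3*(-1/91) = -3/91 ≈ -0.032967)
q = 18225
n(u) = 9*u/18070 (n(u) = u*(-1/139) + u*(1/130) = -u/139 + u/130 = 9*u/18070)
1/(n(180) + (106*(-91 + T) + q)) = 1/((9/18070)*180 + (106*(-91 - 3/91) + 18225)) = 1/(162/1807 + (106*(-8284/91) + 18225)) = 1/(162/1807 + (-878104/91 + 18225)) = 1/(162/1807 + 780371/91) = 1/(108472703/12649) = 12649/108472703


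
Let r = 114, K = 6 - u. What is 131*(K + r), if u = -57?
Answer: 23187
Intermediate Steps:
K = 63 (K = 6 - 1*(-57) = 6 + 57 = 63)
131*(K + r) = 131*(63 + 114) = 131*177 = 23187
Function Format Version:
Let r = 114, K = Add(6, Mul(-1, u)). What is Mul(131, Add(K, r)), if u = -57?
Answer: 23187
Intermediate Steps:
K = 63 (K = Add(6, Mul(-1, -57)) = Add(6, 57) = 63)
Mul(131, Add(K, r)) = Mul(131, Add(63, 114)) = Mul(131, 177) = 23187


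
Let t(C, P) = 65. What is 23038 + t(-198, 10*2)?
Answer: 23103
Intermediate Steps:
23038 + t(-198, 10*2) = 23038 + 65 = 23103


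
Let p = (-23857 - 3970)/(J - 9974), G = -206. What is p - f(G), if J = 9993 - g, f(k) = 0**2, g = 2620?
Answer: 27827/2601 ≈ 10.699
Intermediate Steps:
f(k) = 0
J = 7373 (J = 9993 - 1*2620 = 9993 - 2620 = 7373)
p = 27827/2601 (p = (-23857 - 3970)/(7373 - 9974) = -27827/(-2601) = -27827*(-1/2601) = 27827/2601 ≈ 10.699)
p - f(G) = 27827/2601 - 1*0 = 27827/2601 + 0 = 27827/2601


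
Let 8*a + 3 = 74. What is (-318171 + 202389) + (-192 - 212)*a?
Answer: -238735/2 ≈ -1.1937e+5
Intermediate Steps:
a = 71/8 (a = -3/8 + (⅛)*74 = -3/8 + 37/4 = 71/8 ≈ 8.8750)
(-318171 + 202389) + (-192 - 212)*a = (-318171 + 202389) + (-192 - 212)*(71/8) = -115782 - 404*71/8 = -115782 - 7171/2 = -238735/2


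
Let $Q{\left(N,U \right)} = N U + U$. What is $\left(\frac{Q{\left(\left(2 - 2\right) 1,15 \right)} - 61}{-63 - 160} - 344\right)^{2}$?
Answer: $\frac{5877675556}{49729} \approx 1.1819 \cdot 10^{5}$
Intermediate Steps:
$Q{\left(N,U \right)} = U + N U$
$\left(\frac{Q{\left(\left(2 - 2\right) 1,15 \right)} - 61}{-63 - 160} - 344\right)^{2} = \left(\frac{15 \left(1 + \left(2 - 2\right) 1\right) - 61}{-63 - 160} - 344\right)^{2} = \left(\frac{15 \left(1 + 0 \cdot 1\right) - 61}{-223} - 344\right)^{2} = \left(\left(15 \left(1 + 0\right) - 61\right) \left(- \frac{1}{223}\right) - 344\right)^{2} = \left(\left(15 \cdot 1 - 61\right) \left(- \frac{1}{223}\right) - 344\right)^{2} = \left(\left(15 - 61\right) \left(- \frac{1}{223}\right) - 344\right)^{2} = \left(\left(-46\right) \left(- \frac{1}{223}\right) - 344\right)^{2} = \left(\frac{46}{223} - 344\right)^{2} = \left(- \frac{76666}{223}\right)^{2} = \frac{5877675556}{49729}$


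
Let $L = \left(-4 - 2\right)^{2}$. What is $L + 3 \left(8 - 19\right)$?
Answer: $3$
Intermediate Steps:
$L = 36$ ($L = \left(-6\right)^{2} = 36$)
$L + 3 \left(8 - 19\right) = 36 + 3 \left(8 - 19\right) = 36 + 3 \left(-11\right) = 36 - 33 = 3$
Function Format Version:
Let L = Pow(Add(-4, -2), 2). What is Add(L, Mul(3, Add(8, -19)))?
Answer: 3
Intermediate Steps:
L = 36 (L = Pow(-6, 2) = 36)
Add(L, Mul(3, Add(8, -19))) = Add(36, Mul(3, Add(8, -19))) = Add(36, Mul(3, -11)) = Add(36, -33) = 3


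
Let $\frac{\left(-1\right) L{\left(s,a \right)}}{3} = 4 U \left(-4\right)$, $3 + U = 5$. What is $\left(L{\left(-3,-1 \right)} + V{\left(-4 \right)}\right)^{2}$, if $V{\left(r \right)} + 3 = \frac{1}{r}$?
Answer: $\frac{137641}{16} \approx 8602.6$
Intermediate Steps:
$U = 2$ ($U = -3 + 5 = 2$)
$L{\left(s,a \right)} = 96$ ($L{\left(s,a \right)} = - 3 \cdot 4 \cdot 2 \left(-4\right) = - 3 \cdot 8 \left(-4\right) = \left(-3\right) \left(-32\right) = 96$)
$V{\left(r \right)} = -3 + \frac{1}{r}$
$\left(L{\left(-3,-1 \right)} + V{\left(-4 \right)}\right)^{2} = \left(96 - \left(3 - \frac{1}{-4}\right)\right)^{2} = \left(96 - \frac{13}{4}\right)^{2} = \left(\frac{371}{4}\right)^{2} = \frac{137641}{16}$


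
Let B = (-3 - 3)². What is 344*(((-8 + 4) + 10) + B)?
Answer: 14448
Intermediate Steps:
B = 36 (B = (-6)² = 36)
344*(((-8 + 4) + 10) + B) = 344*(((-8 + 4) + 10) + 36) = 344*((-4 + 10) + 36) = 344*(6 + 36) = 344*42 = 14448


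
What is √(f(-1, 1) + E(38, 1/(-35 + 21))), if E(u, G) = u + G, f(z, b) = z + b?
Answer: 3*√826/14 ≈ 6.1586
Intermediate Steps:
f(z, b) = b + z
E(u, G) = G + u
√(f(-1, 1) + E(38, 1/(-35 + 21))) = √((1 - 1) + (1/(-35 + 21) + 38)) = √(0 + (1/(-14) + 38)) = √(0 + (-1/14 + 38)) = √(0 + 531/14) = √(531/14) = 3*√826/14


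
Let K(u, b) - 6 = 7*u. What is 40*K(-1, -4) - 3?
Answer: -43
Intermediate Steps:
K(u, b) = 6 + 7*u
40*K(-1, -4) - 3 = 40*(6 + 7*(-1)) - 3 = 40*(6 - 7) - 3 = 40*(-1) - 3 = -40 - 3 = -43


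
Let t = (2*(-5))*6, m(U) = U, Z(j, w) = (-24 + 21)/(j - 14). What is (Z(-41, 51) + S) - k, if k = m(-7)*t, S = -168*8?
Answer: -97017/55 ≈ -1763.9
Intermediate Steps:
Z(j, w) = -3/(-14 + j)
t = -60 (t = -10*6 = -60)
S = -1344
k = 420 (k = -7*(-60) = 420)
(Z(-41, 51) + S) - k = (-3/(-14 - 41) - 1344) - 1*420 = (-3/(-55) - 1344) - 420 = (-3*(-1/55) - 1344) - 420 = (3/55 - 1344) - 420 = -73917/55 - 420 = -97017/55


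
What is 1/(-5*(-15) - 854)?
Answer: -1/779 ≈ -0.0012837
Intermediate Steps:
1/(-5*(-15) - 854) = 1/(75 - 854) = 1/(-779) = -1/779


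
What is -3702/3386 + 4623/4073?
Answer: 287616/6895589 ≈ 0.041710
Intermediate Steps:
-3702/3386 + 4623/4073 = -3702*1/3386 + 4623*(1/4073) = -1851/1693 + 4623/4073 = 287616/6895589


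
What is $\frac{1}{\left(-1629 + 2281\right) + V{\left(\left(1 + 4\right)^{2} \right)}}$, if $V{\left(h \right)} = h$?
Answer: $\frac{1}{677} \approx 0.0014771$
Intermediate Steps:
$\frac{1}{\left(-1629 + 2281\right) + V{\left(\left(1 + 4\right)^{2} \right)}} = \frac{1}{\left(-1629 + 2281\right) + \left(1 + 4\right)^{2}} = \frac{1}{652 + 5^{2}} = \frac{1}{652 + 25} = \frac{1}{677}$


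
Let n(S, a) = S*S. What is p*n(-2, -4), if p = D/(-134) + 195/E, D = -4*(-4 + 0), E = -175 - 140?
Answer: -4156/1407 ≈ -2.9538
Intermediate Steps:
E = -315
n(S, a) = S²
D = 16 (D = -4*(-4) = 16)
p = -1039/1407 (p = 16/(-134) + 195/(-315) = 16*(-1/134) + 195*(-1/315) = -8/67 - 13/21 = -1039/1407 ≈ -0.73845)
p*n(-2, -4) = -1039/1407*(-2)² = -1039/1407*4 = -4156/1407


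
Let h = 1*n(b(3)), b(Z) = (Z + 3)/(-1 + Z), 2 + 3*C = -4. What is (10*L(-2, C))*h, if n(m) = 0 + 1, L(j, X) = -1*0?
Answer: 0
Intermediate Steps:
C = -2 (C = -⅔ + (⅓)*(-4) = -⅔ - 4/3 = -2)
b(Z) = (3 + Z)/(-1 + Z)
L(j, X) = 0
n(m) = 1
h = 1 (h = 1*1 = 1)
(10*L(-2, C))*h = (10*0)*1 = 0*1 = 0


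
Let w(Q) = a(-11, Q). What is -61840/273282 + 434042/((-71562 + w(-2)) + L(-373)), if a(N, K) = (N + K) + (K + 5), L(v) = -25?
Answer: -61521712162/9783085677 ≈ -6.2886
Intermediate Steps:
a(N, K) = 5 + N + 2*K (a(N, K) = (K + N) + (5 + K) = 5 + N + 2*K)
w(Q) = -6 + 2*Q (w(Q) = 5 - 11 + 2*Q = -6 + 2*Q)
-61840/273282 + 434042/((-71562 + w(-2)) + L(-373)) = -61840/273282 + 434042/((-71562 + (-6 + 2*(-2))) - 25) = -61840*1/273282 + 434042/((-71562 + (-6 - 4)) - 25) = -30920/136641 + 434042/((-71562 - 10) - 25) = -30920/136641 + 434042/(-71572 - 25) = -30920/136641 + 434042/(-71597) = -30920/136641 + 434042*(-1/71597) = -30920/136641 - 434042/71597 = -61521712162/9783085677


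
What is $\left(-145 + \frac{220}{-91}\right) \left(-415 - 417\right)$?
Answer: $\frac{858560}{7} \approx 1.2265 \cdot 10^{5}$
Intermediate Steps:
$\left(-145 + \frac{220}{-91}\right) \left(-415 - 417\right) = \left(-145 + 220 \left(- \frac{1}{91}\right)\right) \left(-832\right) = \left(-145 - \frac{220}{91}\right) \left(-832\right) = \left(- \frac{13415}{91}\right) \left(-832\right) = \frac{858560}{7}$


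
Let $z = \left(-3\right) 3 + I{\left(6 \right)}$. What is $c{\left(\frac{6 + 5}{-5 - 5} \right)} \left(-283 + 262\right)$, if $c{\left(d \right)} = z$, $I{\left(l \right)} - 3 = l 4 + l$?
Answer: $-504$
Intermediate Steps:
$I{\left(l \right)} = 3 + 5 l$ ($I{\left(l \right)} = 3 + \left(l 4 + l\right) = 3 + \left(4 l + l\right) = 3 + 5 l$)
$z = 24$ ($z = \left(-3\right) 3 + \left(3 + 5 \cdot 6\right) = -9 + \left(3 + 30\right) = -9 + 33 = 24$)
$c{\left(d \right)} = 24$
$c{\left(\frac{6 + 5}{-5 - 5} \right)} \left(-283 + 262\right) = 24 \left(-283 + 262\right) = 24 \left(-21\right) = -504$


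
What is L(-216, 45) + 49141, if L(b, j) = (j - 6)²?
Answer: 50662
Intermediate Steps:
L(b, j) = (-6 + j)²
L(-216, 45) + 49141 = (-6 + 45)² + 49141 = 39² + 49141 = 1521 + 49141 = 50662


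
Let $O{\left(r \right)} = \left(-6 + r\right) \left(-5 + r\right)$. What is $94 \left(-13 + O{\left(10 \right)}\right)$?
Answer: $658$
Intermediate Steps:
$94 \left(-13 + O{\left(10 \right)}\right) = 94 \left(-13 + \left(30 + 10^{2} - 110\right)\right) = 94 \left(-13 + \left(30 + 100 - 110\right)\right) = 94 \left(-13 + 20\right) = 94 \cdot 7 = 658$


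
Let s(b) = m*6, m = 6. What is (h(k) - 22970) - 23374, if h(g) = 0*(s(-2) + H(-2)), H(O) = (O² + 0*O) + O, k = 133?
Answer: -46344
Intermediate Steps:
s(b) = 36 (s(b) = 6*6 = 36)
H(O) = O + O² (H(O) = (O² + 0) + O = O² + O = O + O²)
h(g) = 0 (h(g) = 0*(36 - 2*(1 - 2)) = 0*(36 - 2*(-1)) = 0*(36 + 2) = 0*38 = 0)
(h(k) - 22970) - 23374 = (0 - 22970) - 23374 = -22970 - 23374 = -46344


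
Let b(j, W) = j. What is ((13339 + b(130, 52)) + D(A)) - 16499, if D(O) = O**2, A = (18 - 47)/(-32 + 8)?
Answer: -1744439/576 ≈ -3028.5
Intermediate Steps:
A = 29/24 (A = -29/(-24) = -29*(-1/24) = 29/24 ≈ 1.2083)
((13339 + b(130, 52)) + D(A)) - 16499 = ((13339 + 130) + (29/24)**2) - 16499 = (13469 + 841/576) - 16499 = 7758985/576 - 16499 = -1744439/576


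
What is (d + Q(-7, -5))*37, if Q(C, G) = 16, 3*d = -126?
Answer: -962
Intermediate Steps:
d = -42 (d = (⅓)*(-126) = -42)
(d + Q(-7, -5))*37 = (-42 + 16)*37 = -26*37 = -962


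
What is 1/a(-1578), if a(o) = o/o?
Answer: 1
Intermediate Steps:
a(o) = 1
1/a(-1578) = 1/1 = 1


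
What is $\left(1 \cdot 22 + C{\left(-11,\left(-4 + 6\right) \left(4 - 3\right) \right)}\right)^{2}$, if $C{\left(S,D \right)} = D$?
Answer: $576$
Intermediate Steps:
$\left(1 \cdot 22 + C{\left(-11,\left(-4 + 6\right) \left(4 - 3\right) \right)}\right)^{2} = \left(1 \cdot 22 + \left(-4 + 6\right) \left(4 - 3\right)\right)^{2} = \left(22 + 2 \cdot 1\right)^{2} = \left(22 + 2\right)^{2} = 24^{2} = 576$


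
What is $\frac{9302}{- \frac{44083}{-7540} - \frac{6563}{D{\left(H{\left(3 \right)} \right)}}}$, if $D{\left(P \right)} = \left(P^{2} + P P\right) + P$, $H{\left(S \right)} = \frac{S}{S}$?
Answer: $- \frac{16185480}{3796367} \approx -4.2634$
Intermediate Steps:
$H{\left(S \right)} = 1$
$D{\left(P \right)} = P + 2 P^{2}$ ($D{\left(P \right)} = \left(P^{2} + P^{2}\right) + P = 2 P^{2} + P = P + 2 P^{2}$)
$\frac{9302}{- \frac{44083}{-7540} - \frac{6563}{D{\left(H{\left(3 \right)} \right)}}} = \frac{9302}{- \frac{44083}{-7540} - \frac{6563}{1 \left(1 + 2 \cdot 1\right)}} = \frac{9302}{\left(-44083\right) \left(- \frac{1}{7540}\right) - \frac{6563}{1 \left(1 + 2\right)}} = \frac{9302}{\frac{3391}{580} - \frac{6563}{1 \cdot 3}} = \frac{9302}{\frac{3391}{580} - \frac{6563}{3}} = \frac{9302}{- \frac{3796367}{1740}} = 9302 \left(- \frac{1740}{3796367}\right) = - \frac{16185480}{3796367}$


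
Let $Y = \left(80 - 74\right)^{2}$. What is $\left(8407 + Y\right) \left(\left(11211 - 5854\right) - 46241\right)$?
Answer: $-345183612$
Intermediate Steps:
$Y = 36$ ($Y = 6^{2} = 36$)
$\left(8407 + Y\right) \left(\left(11211 - 5854\right) - 46241\right) = \left(8407 + 36\right) \left(\left(11211 - 5854\right) - 46241\right) = 8443 \left(\left(11211 - 5854\right) - 46241\right) = 8443 \left(5357 - 46241\right) = 8443 \left(-40884\right) = -345183612$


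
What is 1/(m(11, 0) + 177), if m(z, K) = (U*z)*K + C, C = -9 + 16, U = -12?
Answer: 1/184 ≈ 0.0054348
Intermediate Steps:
C = 7
m(z, K) = 7 - 12*K*z (m(z, K) = (-12*z)*K + 7 = -12*K*z + 7 = 7 - 12*K*z)
1/(m(11, 0) + 177) = 1/((7 - 12*0*11) + 177) = 1/((7 + 0) + 177) = 1/(7 + 177) = 1/184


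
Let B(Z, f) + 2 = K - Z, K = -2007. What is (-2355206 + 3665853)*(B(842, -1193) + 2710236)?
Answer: 3548426028095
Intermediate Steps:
B(Z, f) = -2009 - Z (B(Z, f) = -2 + (-2007 - Z) = -2009 - Z)
(-2355206 + 3665853)*(B(842, -1193) + 2710236) = (-2355206 + 3665853)*((-2009 - 1*842) + 2710236) = 1310647*((-2009 - 842) + 2710236) = 1310647*(-2851 + 2710236) = 1310647*2707385 = 3548426028095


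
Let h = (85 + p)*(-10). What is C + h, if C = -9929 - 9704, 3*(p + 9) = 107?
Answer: -62249/3 ≈ -20750.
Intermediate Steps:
p = 80/3 (p = -9 + (1/3)*107 = -9 + 107/3 = 80/3 ≈ 26.667)
C = -19633
h = -3350/3 (h = (85 + 80/3)*(-10) = (335/3)*(-10) = -3350/3 ≈ -1116.7)
C + h = -19633 - 3350/3 = -62249/3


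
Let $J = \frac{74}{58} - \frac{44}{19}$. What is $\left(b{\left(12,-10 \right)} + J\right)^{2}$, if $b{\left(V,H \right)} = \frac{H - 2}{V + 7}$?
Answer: $\frac{848241}{303601} \approx 2.7939$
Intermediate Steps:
$b{\left(V,H \right)} = \frac{-2 + H}{7 + V}$
$J = - \frac{573}{551}$ ($J = 74 \cdot \frac{1}{58} - \frac{44}{19} = \frac{37}{29} - \frac{44}{19} = - \frac{573}{551} \approx -1.0399$)
$\left(b{\left(12,-10 \right)} + J\right)^{2} = \left(\frac{-2 - 10}{7 + 12} - \frac{573}{551}\right)^{2} = \left(\frac{1}{19} \left(-12\right) - \frac{573}{551}\right)^{2} = \left(- \frac{12}{19} - \frac{573}{551}\right)^{2} = \left(- \frac{921}{551}\right)^{2} = \frac{848241}{303601}$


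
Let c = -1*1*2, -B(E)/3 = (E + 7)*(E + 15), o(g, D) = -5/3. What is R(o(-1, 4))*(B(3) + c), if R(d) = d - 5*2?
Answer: 18970/3 ≈ 6323.3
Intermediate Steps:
o(g, D) = -5/3 (o(g, D) = -5*⅓ = -5/3)
R(d) = -10 + d (R(d) = d - 10 = -10 + d)
B(E) = -3*(7 + E)*(15 + E) (B(E) = -3*(E + 7)*(E + 15) = -3*(7 + E)*(15 + E))
c = -2 (c = -1*2 = -2)
R(o(-1, 4))*(B(3) + c) = (-10 - 5/3)*((-315 - 66*3 - 3*3²) - 2) = -35*((-315 - 198 - 3*9) - 2)/3 = -35*((-315 - 198 - 27) - 2)/3 = -35*(-540 - 2)/3 = -35/3*(-542) = 18970/3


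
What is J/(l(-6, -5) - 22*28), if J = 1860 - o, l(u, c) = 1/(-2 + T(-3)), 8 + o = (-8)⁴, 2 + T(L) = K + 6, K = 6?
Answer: 17824/4927 ≈ 3.6176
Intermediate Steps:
T(L) = 10 (T(L) = -2 + (6 + 6) = -2 + 12 = 10)
o = 4088 (o = -8 + (-8)⁴ = -8 + 4096 = 4088)
l(u, c) = ⅛ (l(u, c) = 1/(-2 + 10) = 1/8 = ⅛)
J = -2228 (J = 1860 - 1*4088 = 1860 - 4088 = -2228)
J/(l(-6, -5) - 22*28) = -2228/(⅛ - 22*28) = -2228/(⅛ - 616) = -2228/(-4927/8) = -2228*(-8/4927) = 17824/4927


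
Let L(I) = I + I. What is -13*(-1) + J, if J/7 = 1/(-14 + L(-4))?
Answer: 279/22 ≈ 12.682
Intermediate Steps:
L(I) = 2*I
J = -7/22 (J = 7/(-14 + 2*(-4)) = 7/(-14 - 8) = 7/(-22) = 7*(-1/22) = -7/22 ≈ -0.31818)
-13*(-1) + J = -13*(-1) - 7/22 = 13 - 7/22 = 279/22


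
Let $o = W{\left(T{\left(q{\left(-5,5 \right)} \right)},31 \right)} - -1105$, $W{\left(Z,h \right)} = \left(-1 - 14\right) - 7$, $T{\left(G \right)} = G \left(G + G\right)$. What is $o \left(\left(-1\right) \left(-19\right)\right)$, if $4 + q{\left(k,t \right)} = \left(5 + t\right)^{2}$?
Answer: $20577$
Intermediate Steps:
$q{\left(k,t \right)} = -4 + \left(5 + t\right)^{2}$
$T{\left(G \right)} = 2 G^{2}$ ($T{\left(G \right)} = G 2 G = 2 G^{2}$)
$W{\left(Z,h \right)} = -22$ ($W{\left(Z,h \right)} = -15 - 7 = -22$)
$o = 1083$ ($o = -22 - -1105 = -22 + 1105 = 1083$)
$o \left(\left(-1\right) \left(-19\right)\right) = 1083 \left(\left(-1\right) \left(-19\right)\right) = 1083 \cdot 19 = 20577$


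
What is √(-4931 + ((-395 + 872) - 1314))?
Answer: 2*I*√1442 ≈ 75.947*I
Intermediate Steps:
√(-4931 + ((-395 + 872) - 1314)) = √(-4931 + (477 - 1314)) = √(-4931 - 837) = √(-5768) = 2*I*√1442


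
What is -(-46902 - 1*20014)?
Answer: 66916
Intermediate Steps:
-(-46902 - 1*20014) = -(-46902 - 20014) = -1*(-66916) = 66916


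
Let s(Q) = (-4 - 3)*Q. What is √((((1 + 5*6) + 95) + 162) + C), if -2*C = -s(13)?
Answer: √970/2 ≈ 15.572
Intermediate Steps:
s(Q) = -7*Q
C = -91/2 (C = -(-1)*(-7*13)/2 = -(-1)*(-91)/2 = -½*91 = -91/2 ≈ -45.500)
√((((1 + 5*6) + 95) + 162) + C) = √((((1 + 5*6) + 95) + 162) - 91/2) = √((((1 + 30) + 95) + 162) - 91/2) = √(((31 + 95) + 162) - 91/2) = √((126 + 162) - 91/2) = √(288 - 91/2) = √(485/2) = √970/2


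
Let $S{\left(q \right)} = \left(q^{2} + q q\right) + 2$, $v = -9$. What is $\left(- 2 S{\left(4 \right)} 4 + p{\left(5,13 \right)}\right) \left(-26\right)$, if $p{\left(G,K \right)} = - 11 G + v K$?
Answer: $11544$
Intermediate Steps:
$p{\left(G,K \right)} = - 11 G - 9 K$
$S{\left(q \right)} = 2 + 2 q^{2}$ ($S{\left(q \right)} = \left(q^{2} + q^{2}\right) + 2 = 2 q^{2} + 2 = 2 + 2 q^{2}$)
$\left(- 2 S{\left(4 \right)} 4 + p{\left(5,13 \right)}\right) \left(-26\right) = \left(- 2 \left(2 + 2 \cdot 4^{2}\right) 4 - 172\right) \left(-26\right) = \left(- 2 \left(2 + 2 \cdot 16\right) 4 - 172\right) \left(-26\right) = \left(- 2 \left(2 + 32\right) 4 - 172\right) \left(-26\right) = \left(\left(-2\right) 34 \cdot 4 - 172\right) \left(-26\right) = \left(\left(-68\right) 4 - 172\right) \left(-26\right) = \left(-272 - 172\right) \left(-26\right) = \left(-444\right) \left(-26\right) = 11544$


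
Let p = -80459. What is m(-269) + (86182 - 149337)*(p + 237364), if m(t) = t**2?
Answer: -9909262914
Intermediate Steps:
m(-269) + (86182 - 149337)*(p + 237364) = (-269)**2 + (86182 - 149337)*(-80459 + 237364) = 72361 - 63155*156905 = 72361 - 9909335275 = -9909262914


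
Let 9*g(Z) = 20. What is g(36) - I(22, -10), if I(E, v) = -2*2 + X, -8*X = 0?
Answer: 56/9 ≈ 6.2222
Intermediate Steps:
X = 0 (X = -⅛*0 = 0)
g(Z) = 20/9 (g(Z) = (⅑)*20 = 20/9)
I(E, v) = -4 (I(E, v) = -2*2 + 0 = -4 + 0 = -4)
g(36) - I(22, -10) = 20/9 - 1*(-4) = 20/9 + 4 = 56/9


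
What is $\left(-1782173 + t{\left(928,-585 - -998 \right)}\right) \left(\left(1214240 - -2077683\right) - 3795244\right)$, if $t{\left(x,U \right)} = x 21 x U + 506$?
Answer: $-3758432376754965$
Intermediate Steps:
$t{\left(x,U \right)} = 506 + 21 U x^{2}$ ($t{\left(x,U \right)} = 21 x x U + 506 = 21 x^{2} U + 506 = 21 U x^{2} + 506 = 506 + 21 U x^{2}$)
$\left(-1782173 + t{\left(928,-585 - -998 \right)}\right) \left(\left(1214240 - -2077683\right) - 3795244\right) = \left(-1782173 + \left(506 + 21 \left(-585 - -998\right) 928^{2}\right)\right) \left(\left(1214240 - -2077683\right) - 3795244\right) = \left(-1782173 + \left(506 + 21 \left(-585 + 998\right) 861184\right)\right) \left(\left(1214240 + 2077683\right) - 3795244\right) = \left(-1782173 + \left(506 + 21 \cdot 413 \cdot 861184\right)\right) \left(3291923 - 3795244\right) = \left(-1782173 + \left(506 + 7469048832\right)\right) \left(-503321\right) = \left(-1782173 + 7469049338\right) \left(-503321\right) = 7467267165 \left(-503321\right) = -3758432376754965$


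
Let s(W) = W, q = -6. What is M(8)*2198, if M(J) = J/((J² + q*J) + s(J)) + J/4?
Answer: 15386/3 ≈ 5128.7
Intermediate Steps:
M(J) = J/4 + J/(J² - 5*J) (M(J) = J/((J² - 6*J) + J) + J/4 = J/(J² - 5*J) + J*(¼) = J/(J² - 5*J) + J/4 = J/4 + J/(J² - 5*J))
M(8)*2198 = ((4 + 8² - 5*8)/(4*(-5 + 8)))*2198 = ((¼)*(4 + 64 - 40)/3)*2198 = ((¼)*(⅓)*28)*2198 = (7/3)*2198 = 15386/3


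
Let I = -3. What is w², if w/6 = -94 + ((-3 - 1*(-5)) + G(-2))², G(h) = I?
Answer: 311364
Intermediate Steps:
G(h) = -3
w = -558 (w = 6*(-94 + ((-3 - 1*(-5)) - 3)²) = 6*(-94 + ((-3 + 5) - 3)²) = 6*(-94 + (2 - 3)²) = 6*(-94 + (-1)²) = 6*(-94 + 1) = 6*(-93) = -558)
w² = (-558)² = 311364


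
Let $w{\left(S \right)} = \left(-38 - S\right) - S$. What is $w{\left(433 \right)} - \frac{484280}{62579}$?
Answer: $- \frac{57055696}{62579} \approx -911.74$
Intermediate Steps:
$w{\left(S \right)} = -38 - 2 S$
$w{\left(433 \right)} - \frac{484280}{62579} = \left(-38 - 866\right) - \frac{484280}{62579} = -904 - \frac{484280}{62579} = - \frac{57055696}{62579}$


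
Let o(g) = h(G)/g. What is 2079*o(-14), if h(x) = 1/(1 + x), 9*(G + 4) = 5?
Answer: 243/4 ≈ 60.750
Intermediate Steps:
G = -31/9 (G = -4 + (1/9)*5 = -4 + 5/9 = -31/9 ≈ -3.4444)
o(g) = -9/(22*g) (o(g) = 1/((1 - 31/9)*g) = 1/((-22/9)*g) = -9/(22*g))
2079*o(-14) = 2079*(-9/22/(-14)) = 2079*(-9/22*(-1/14)) = 2079*(9/308) = 243/4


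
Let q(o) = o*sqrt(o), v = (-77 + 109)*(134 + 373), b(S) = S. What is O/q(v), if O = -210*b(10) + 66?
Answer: -113*sqrt(6)/281216 ≈ -0.00098427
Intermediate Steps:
v = 16224 (v = 32*507 = 16224)
q(o) = o**(3/2)
O = -2034 (O = -210*10 + 66 = -2100 + 66 = -2034)
O/q(v) = -2034*sqrt(6)/5061888 = -113*sqrt(6)/281216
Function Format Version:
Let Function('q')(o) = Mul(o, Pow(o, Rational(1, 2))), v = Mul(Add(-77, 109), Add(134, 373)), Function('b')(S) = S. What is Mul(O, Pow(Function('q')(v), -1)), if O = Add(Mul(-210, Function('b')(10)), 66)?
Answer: Mul(Rational(-113, 281216), Pow(6, Rational(1, 2))) ≈ -0.00098427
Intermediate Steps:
v = 16224 (v = Mul(32, 507) = 16224)
Function('q')(o) = Pow(o, Rational(3, 2))
O = -2034 (O = Add(Mul(-210, 10), 66) = Add(-2100, 66) = -2034)
Mul(O, Pow(Function('q')(v), -1)) = Mul(-2034, Pow(Pow(16224, Rational(3, 2)), -1)) = Mul(-2034, Pow(Mul(843648, Pow(6, Rational(1, 2))), -1)) = Mul(-2034, Mul(Rational(1, 5061888), Pow(6, Rational(1, 2)))) = Mul(Rational(-113, 281216), Pow(6, Rational(1, 2)))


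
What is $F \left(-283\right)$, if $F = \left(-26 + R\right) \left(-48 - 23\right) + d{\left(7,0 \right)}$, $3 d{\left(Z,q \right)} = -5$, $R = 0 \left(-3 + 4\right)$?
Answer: $- \frac{1565839}{3} \approx -5.2195 \cdot 10^{5}$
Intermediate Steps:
$R = 0$ ($R = 0 \cdot 1 = 0$)
$d{\left(Z,q \right)} = - \frac{5}{3}$ ($d{\left(Z,q \right)} = \frac{1}{3} \left(-5\right) = - \frac{5}{3}$)
$F = \frac{5533}{3}$ ($F = \left(-26 + 0\right) \left(-48 - 23\right) - \frac{5}{3} = \left(-26\right) \left(-71\right) - \frac{5}{3} = 1846 - \frac{5}{3} = \frac{5533}{3} \approx 1844.3$)
$F \left(-283\right) = \frac{5533}{3} \left(-283\right) = - \frac{1565839}{3}$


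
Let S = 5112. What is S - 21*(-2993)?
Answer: 67965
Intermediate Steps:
S - 21*(-2993) = 5112 - 21*(-2993) = 5112 + 62853 = 67965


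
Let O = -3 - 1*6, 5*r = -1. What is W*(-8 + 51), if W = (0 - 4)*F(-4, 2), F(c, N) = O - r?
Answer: 7568/5 ≈ 1513.6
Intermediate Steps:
r = -⅕ (r = (⅕)*(-1) = -⅕ ≈ -0.20000)
O = -9 (O = -3 - 6 = -9)
F(c, N) = -44/5 (F(c, N) = -9 - 1*(-⅕) = -9 + ⅕ = -44/5)
W = 176/5 (W = (0 - 4)*(-44/5) = -4*(-44/5) = 176/5 ≈ 35.200)
W*(-8 + 51) = 176*(-8 + 51)/5 = (176/5)*43 = 7568/5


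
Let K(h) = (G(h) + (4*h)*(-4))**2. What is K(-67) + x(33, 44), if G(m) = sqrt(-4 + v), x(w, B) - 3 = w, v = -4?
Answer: 1149212 + 4288*I*sqrt(2) ≈ 1.1492e+6 + 6064.1*I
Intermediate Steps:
x(w, B) = 3 + w
G(m) = 2*I*sqrt(2) (G(m) = sqrt(-4 - 4) = sqrt(-8) = 2*I*sqrt(2))
K(h) = (-16*h + 2*I*sqrt(2))**2 (K(h) = (2*I*sqrt(2) + (4*h)*(-4))**2 = (2*I*sqrt(2) - 16*h)**2 = (-16*h + 2*I*sqrt(2))**2)
K(-67) + x(33, 44) = 4*(8*(-67) - I*sqrt(2))**2 + (3 + 33) = 4*(-536 - I*sqrt(2))**2 + 36 = 36 + 4*(-536 - I*sqrt(2))**2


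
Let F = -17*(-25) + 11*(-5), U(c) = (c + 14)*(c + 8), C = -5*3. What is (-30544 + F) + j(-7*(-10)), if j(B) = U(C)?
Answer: -30167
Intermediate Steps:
C = -15
U(c) = (8 + c)*(14 + c) (U(c) = (14 + c)*(8 + c) = (8 + c)*(14 + c))
j(B) = 7 (j(B) = 112 + (-15)**2 + 22*(-15) = 112 + 225 - 330 = 7)
F = 370 (F = 425 - 55 = 370)
(-30544 + F) + j(-7*(-10)) = (-30544 + 370) + 7 = -30174 + 7 = -30167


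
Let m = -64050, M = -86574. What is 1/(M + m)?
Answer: -1/150624 ≈ -6.6390e-6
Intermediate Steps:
1/(M + m) = 1/(-86574 - 64050) = 1/(-150624) = -1/150624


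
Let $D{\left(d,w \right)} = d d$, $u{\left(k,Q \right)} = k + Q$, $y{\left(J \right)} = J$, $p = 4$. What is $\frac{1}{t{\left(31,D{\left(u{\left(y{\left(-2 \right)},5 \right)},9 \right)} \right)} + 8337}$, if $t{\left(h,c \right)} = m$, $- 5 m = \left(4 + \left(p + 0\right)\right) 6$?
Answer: $\frac{5}{41637} \approx 0.00012009$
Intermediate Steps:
$m = - \frac{48}{5}$ ($m = - \frac{\left(4 + \left(4 + 0\right)\right) 6}{5} = - \frac{\left(4 + 4\right) 6}{5} = - \frac{8 \cdot 6}{5} = \left(- \frac{1}{5}\right) 48 = - \frac{48}{5} \approx -9.6$)
$u{\left(k,Q \right)} = Q + k$
$D{\left(d,w \right)} = d^{2}$
$t{\left(h,c \right)} = - \frac{48}{5}$
$\frac{1}{t{\left(31,D{\left(u{\left(y{\left(-2 \right)},5 \right)},9 \right)} \right)} + 8337} = \frac{1}{- \frac{48}{5} + 8337} = \frac{1}{\frac{41637}{5}} = \frac{5}{41637}$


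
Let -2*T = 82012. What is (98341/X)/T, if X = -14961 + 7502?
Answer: 98341/305863754 ≈ 0.00032152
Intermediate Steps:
T = -41006 (T = -1/2*82012 = -41006)
X = -7459
(98341/X)/T = (98341/(-7459))/(-41006) = (98341*(-1/7459))*(-1/41006) = -98341/7459*(-1/41006) = 98341/305863754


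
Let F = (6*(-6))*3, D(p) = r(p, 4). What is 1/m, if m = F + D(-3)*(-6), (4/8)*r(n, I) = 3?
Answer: -1/144 ≈ -0.0069444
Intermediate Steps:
r(n, I) = 6 (r(n, I) = 2*3 = 6)
D(p) = 6
F = -108 (F = -36*3 = -108)
m = -144 (m = -108 + 6*(-6) = -108 - 36 = -144)
1/m = 1/(-144) = -1/144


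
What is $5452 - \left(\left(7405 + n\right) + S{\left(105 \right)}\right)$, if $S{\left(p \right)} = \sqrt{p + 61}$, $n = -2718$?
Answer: $765 - \sqrt{166} \approx 752.12$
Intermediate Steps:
$S{\left(p \right)} = \sqrt{61 + p}$
$5452 - \left(\left(7405 + n\right) + S{\left(105 \right)}\right) = 5452 - \left(\left(7405 - 2718\right) + \sqrt{61 + 105}\right) = 5452 - \left(4687 + \sqrt{166}\right) = 765 - \sqrt{166}$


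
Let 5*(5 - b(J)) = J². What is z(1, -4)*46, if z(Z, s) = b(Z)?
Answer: 1104/5 ≈ 220.80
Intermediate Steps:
b(J) = 5 - J²/5
z(Z, s) = 5 - Z²/5
z(1, -4)*46 = (5 - ⅕*1²)*46 = (5 - ⅕*1)*46 = (5 - ⅕)*46 = (24/5)*46 = 1104/5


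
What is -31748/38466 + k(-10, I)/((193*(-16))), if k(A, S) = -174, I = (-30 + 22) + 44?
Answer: -22836185/29695752 ≈ -0.76900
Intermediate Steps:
I = 36 (I = -8 + 44 = 36)
-31748/38466 + k(-10, I)/((193*(-16))) = -31748/38466 - 174/(193*(-16)) = -31748*1/38466 - 174/(-3088) = -15874/19233 - 174*(-1/3088) = -15874/19233 + 87/1544 = -22836185/29695752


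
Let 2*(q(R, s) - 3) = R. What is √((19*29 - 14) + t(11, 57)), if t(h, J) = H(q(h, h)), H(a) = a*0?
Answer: √537 ≈ 23.173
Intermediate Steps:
q(R, s) = 3 + R/2
H(a) = 0
t(h, J) = 0
√((19*29 - 14) + t(11, 57)) = √((19*29 - 14) + 0) = √((551 - 14) + 0) = √(537 + 0) = √537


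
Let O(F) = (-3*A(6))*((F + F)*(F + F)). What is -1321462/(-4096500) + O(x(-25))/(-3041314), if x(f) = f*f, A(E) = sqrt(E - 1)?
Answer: 660731/2048250 + 2343750*sqrt(5)/1520657 ≈ 3.7690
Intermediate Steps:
A(E) = sqrt(-1 + E)
x(f) = f**2
O(F) = -12*sqrt(5)*F**2 (O(F) = (-3*sqrt(-1 + 6))*((F + F)*(F + F)) = (-3*sqrt(5))*((2*F)*(2*F)) = (-3*sqrt(5))*(4*F**2) = -12*sqrt(5)*F**2)
-1321462/(-4096500) + O(x(-25))/(-3041314) = -1321462/(-4096500) - 12*sqrt(5)*((-25)**2)**2/(-3041314) = -1321462*(-1/4096500) - 12*sqrt(5)*625**2*(-1/3041314) = 660731/2048250 - 12*sqrt(5)*390625*(-1/3041314) = 660731/2048250 - 4687500*sqrt(5)*(-1/3041314) = 660731/2048250 + 2343750*sqrt(5)/1520657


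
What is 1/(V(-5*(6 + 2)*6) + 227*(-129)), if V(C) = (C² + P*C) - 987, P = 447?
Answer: -1/79950 ≈ -1.2508e-5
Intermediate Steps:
V(C) = -987 + C² + 447*C (V(C) = (C² + 447*C) - 987 = -987 + C² + 447*C)
1/(V(-5*(6 + 2)*6) + 227*(-129)) = 1/((-987 + (-5*(6 + 2)*6)² + 447*(-5*(6 + 2)*6)) + 227*(-129)) = 1/((-987 + (-40*6)² + 447*(-40*6)) - 29283) = 1/((-987 + (-5*48)² + 447*(-5*48)) - 29283) = 1/((-987 + (-240)² + 447*(-240)) - 29283) = 1/((-987 + 57600 - 107280) - 29283) = 1/(-50667 - 29283) = 1/(-79950) = -1/79950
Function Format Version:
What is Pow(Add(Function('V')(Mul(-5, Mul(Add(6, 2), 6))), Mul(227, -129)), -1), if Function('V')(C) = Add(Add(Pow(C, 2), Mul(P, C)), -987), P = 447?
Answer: Rational(-1, 79950) ≈ -1.2508e-5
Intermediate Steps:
Function('V')(C) = Add(-987, Pow(C, 2), Mul(447, C)) (Function('V')(C) = Add(Add(Pow(C, 2), Mul(447, C)), -987) = Add(-987, Pow(C, 2), Mul(447, C)))
Pow(Add(Function('V')(Mul(-5, Mul(Add(6, 2), 6))), Mul(227, -129)), -1) = Pow(Add(Add(-987, Pow(Mul(-5, Mul(Add(6, 2), 6)), 2), Mul(447, Mul(-5, Mul(Add(6, 2), 6)))), Mul(227, -129)), -1) = Pow(Add(Add(-987, Pow(Mul(-5, Mul(8, 6)), 2), Mul(447, Mul(-5, Mul(8, 6)))), -29283), -1) = Pow(Add(Add(-987, Pow(Mul(-5, 48), 2), Mul(447, Mul(-5, 48))), -29283), -1) = Pow(Add(Add(-987, Pow(-240, 2), Mul(447, -240)), -29283), -1) = Pow(Add(Add(-987, 57600, -107280), -29283), -1) = Pow(Add(-50667, -29283), -1) = Pow(-79950, -1) = Rational(-1, 79950)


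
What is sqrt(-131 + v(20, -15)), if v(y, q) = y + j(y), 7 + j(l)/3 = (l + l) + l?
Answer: 4*sqrt(3) ≈ 6.9282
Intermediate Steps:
j(l) = -21 + 9*l (j(l) = -21 + 3*((l + l) + l) = -21 + 3*(2*l + l) = -21 + 3*(3*l) = -21 + 9*l)
v(y, q) = -21 + 10*y (v(y, q) = y + (-21 + 9*y) = -21 + 10*y)
sqrt(-131 + v(20, -15)) = sqrt(-131 + (-21 + 10*20)) = sqrt(-131 + (-21 + 200)) = sqrt(-131 + 179) = sqrt(48) = 4*sqrt(3)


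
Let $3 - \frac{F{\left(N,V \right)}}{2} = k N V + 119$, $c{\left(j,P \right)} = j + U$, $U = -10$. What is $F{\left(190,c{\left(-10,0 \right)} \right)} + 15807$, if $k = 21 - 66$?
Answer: $-326425$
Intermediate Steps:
$k = -45$
$c{\left(j,P \right)} = -10 + j$ ($c{\left(j,P \right)} = j - 10 = -10 + j$)
$F{\left(N,V \right)} = -232 + 90 N V$ ($F{\left(N,V \right)} = 6 - 2 \left(- 45 N V + 119\right) = 6 - 2 \left(119 - 45 N V\right) = 6 + \left(-238 + 90 N V\right) = -232 + 90 N V$)
$F{\left(190,c{\left(-10,0 \right)} \right)} + 15807 = \left(-232 + 90 \cdot 190 \left(-10 - 10\right)\right) + 15807 = \left(-232 + 90 \cdot 190 \left(-20\right)\right) + 15807 = \left(-232 - 342000\right) + 15807 = -342232 + 15807 = -326425$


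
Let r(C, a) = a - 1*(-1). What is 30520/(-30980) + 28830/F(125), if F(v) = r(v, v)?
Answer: 7410899/32529 ≈ 227.82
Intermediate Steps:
r(C, a) = 1 + a (r(C, a) = a + 1 = 1 + a)
F(v) = 1 + v
30520/(-30980) + 28830/F(125) = 30520/(-30980) + 28830/(1 + 125) = 30520*(-1/30980) + 28830/126 = -1526/1549 + 28830*(1/126) = -1526/1549 + 4805/21 = 7410899/32529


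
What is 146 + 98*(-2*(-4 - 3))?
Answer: 1518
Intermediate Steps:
146 + 98*(-2*(-4 - 3)) = 146 + 98*(-2*(-7)) = 146 + 98*14 = 146 + 1372 = 1518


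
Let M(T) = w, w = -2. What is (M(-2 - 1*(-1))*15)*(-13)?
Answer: 390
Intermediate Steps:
M(T) = -2
(M(-2 - 1*(-1))*15)*(-13) = -2*15*(-13) = -30*(-13) = 390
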